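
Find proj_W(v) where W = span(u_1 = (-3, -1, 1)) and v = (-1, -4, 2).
proj_W(v) = (-27/11, -9/11, 9/11)

Set up U = [u_1 | ... | u_1] ∈ R^(3×1). The projector onto W = col(U) is P = U (U^T U)^(-1) U^T.
Compute U^T U =
  [11],
and U^T v = (9).
Solve U^T U · c = U^T v for the coefficients: c = (9/11). The projection is proj_W(v) = U c.
Check: (v - proj_W(v)) · u_1 = 0  (should be 0).
Result: proj_W(v) = (-27/11, -9/11, 9/11).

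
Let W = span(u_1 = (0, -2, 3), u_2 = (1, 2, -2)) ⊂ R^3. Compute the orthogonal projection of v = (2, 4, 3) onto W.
proj_W(v) = (62/17, 26/17, 23/17)

Set up U = [u_1 | ... | u_2] ∈ R^(3×2). The projector onto W = col(U) is P = U (U^T U)^(-1) U^T.
Compute U^T U =
  [13, -10]
  [-10, 9],
and U^T v = (1, 4).
Solve U^T U · c = U^T v for the coefficients: c = (49/17, 62/17). The projection is proj_W(v) = U c.
Check: (v - proj_W(v)) · u_1 = 0  (should be 0).
Check: (v - proj_W(v)) · u_2 = 0  (should be 0).
Result: proj_W(v) = (62/17, 26/17, 23/17).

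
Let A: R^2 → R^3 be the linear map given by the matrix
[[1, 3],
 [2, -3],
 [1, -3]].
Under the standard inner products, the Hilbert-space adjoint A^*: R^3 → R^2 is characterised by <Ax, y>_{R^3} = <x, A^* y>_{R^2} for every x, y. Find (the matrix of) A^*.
A^* = A^T =
[[1, 2, 1],
 [3, -3, -3]]

For real matrices with standard dot products, the defining identity <Ax, y> = <x, A^* y> gives (Ax)^T y = x^T (A^*) y, i.e. x^T A^T y = x^T (A^*) y. Since this holds for all x, y, we must have A^* = A^T. Therefore
A^* =
[[1, 2, 1],
 [3, -3, -3]].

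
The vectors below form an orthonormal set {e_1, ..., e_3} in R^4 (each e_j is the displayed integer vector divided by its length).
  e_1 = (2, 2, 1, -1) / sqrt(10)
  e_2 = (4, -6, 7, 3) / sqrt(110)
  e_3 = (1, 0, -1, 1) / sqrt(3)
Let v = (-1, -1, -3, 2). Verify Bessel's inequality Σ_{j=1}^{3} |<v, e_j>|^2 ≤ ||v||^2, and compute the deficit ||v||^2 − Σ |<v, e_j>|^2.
Σ |<v, e_j>|^2 = 494/33; ||v||^2 = 15; deficit = 1/33

Write each e_j = u_j / sqrt(<u_j, u_j>) where u_j is the displayed integer vector. Then <v, e_j> = <v, u_j> / sqrt(<u_j, u_j>), so |<v, e_j>|^2 = <v, u_j>^2 / <u_j, u_j>.
Coefficients: <v, e_1> = -9/sqrt(10), <v, e_2> = -13/sqrt(110), <v, e_3> = 4/sqrt(3).
Square and sum: Σ |<v, e_j>|^2 = 494/33.
Compute ||v||^2 = v·v = 15.
Deficit = 15 − 494/33 = 1/33 ≥ 0, confirming Bessel's inequality. (The deficit equals ||v − Σ <v,e_j> e_j||^2, the squared distance from v to span{e_j}.)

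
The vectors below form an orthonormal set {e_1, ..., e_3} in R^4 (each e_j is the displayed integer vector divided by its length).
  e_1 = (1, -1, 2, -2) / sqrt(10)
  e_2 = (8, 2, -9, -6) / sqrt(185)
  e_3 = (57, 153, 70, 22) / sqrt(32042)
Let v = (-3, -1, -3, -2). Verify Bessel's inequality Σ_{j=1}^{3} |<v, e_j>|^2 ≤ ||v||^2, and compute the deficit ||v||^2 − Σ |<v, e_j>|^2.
Σ |<v, e_j>|^2 = 5603/433; ||v||^2 = 23; deficit = 4356/433

Write each e_j = u_j / sqrt(<u_j, u_j>) where u_j is the displayed integer vector. Then <v, e_j> = <v, u_j> / sqrt(<u_j, u_j>), so |<v, e_j>|^2 = <v, u_j>^2 / <u_j, u_j>.
Coefficients: <v, e_1> = -4/sqrt(10), <v, e_2> = 13/sqrt(185), <v, e_3> = -578/sqrt(32042).
Square and sum: Σ |<v, e_j>|^2 = 5603/433.
Compute ||v||^2 = v·v = 23.
Deficit = 23 − 5603/433 = 4356/433 ≥ 0, confirming Bessel's inequality. (The deficit equals ||v − Σ <v,e_j> e_j||^2, the squared distance from v to span{e_j}.)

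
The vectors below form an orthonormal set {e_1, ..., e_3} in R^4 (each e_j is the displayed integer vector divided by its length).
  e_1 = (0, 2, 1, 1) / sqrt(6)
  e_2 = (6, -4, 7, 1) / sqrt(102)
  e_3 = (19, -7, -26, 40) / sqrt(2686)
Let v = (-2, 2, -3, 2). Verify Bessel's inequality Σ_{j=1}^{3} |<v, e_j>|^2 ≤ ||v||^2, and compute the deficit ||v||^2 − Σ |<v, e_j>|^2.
Σ |<v, e_j>|^2 = 1627/79; ||v||^2 = 21; deficit = 32/79

Write each e_j = u_j / sqrt(<u_j, u_j>) where u_j is the displayed integer vector. Then <v, e_j> = <v, u_j> / sqrt(<u_j, u_j>), so |<v, e_j>|^2 = <v, u_j>^2 / <u_j, u_j>.
Coefficients: <v, e_1> = 3/sqrt(6), <v, e_2> = -39/sqrt(102), <v, e_3> = 106/sqrt(2686).
Square and sum: Σ |<v, e_j>|^2 = 1627/79.
Compute ||v||^2 = v·v = 21.
Deficit = 21 − 1627/79 = 32/79 ≥ 0, confirming Bessel's inequality. (The deficit equals ||v − Σ <v,e_j> e_j||^2, the squared distance from v to span{e_j}.)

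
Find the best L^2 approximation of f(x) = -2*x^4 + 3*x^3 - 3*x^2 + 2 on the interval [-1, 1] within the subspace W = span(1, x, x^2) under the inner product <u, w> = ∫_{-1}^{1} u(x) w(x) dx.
g(x) = -33*x^2/7 + 9*x/5 + 76/35

The best approximation g ∈ W is the orthogonal projection of f onto W. Writing g = a_0 + a_1 x + a_2 x^2, the coefficients solve the normal equations G · a = b where
  G_{ij} = <φ_i, φ_j> and b_i = <f, φ_i>, with φ_0 = 1, φ_1 = x, φ_2 = x^2.
G =
  [2, 0, 2/3]
  [0, 2/3, 0]
  [2/3, 0, 2/5],
b = (6/5, 6/5, -46/105).
Solving gives a_0 = 76/35, a_1 = 9/5, a_2 = -33/7, so
  g(x) = -33*x^2/7 + 9*x/5 + 76/35.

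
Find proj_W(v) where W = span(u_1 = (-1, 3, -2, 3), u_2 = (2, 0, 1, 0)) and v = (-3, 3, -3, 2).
proj_W(v) = (-34/11, 28/11, -31/11, 28/11)

Set up U = [u_1 | ... | u_2] ∈ R^(4×2). The projector onto W = col(U) is P = U (U^T U)^(-1) U^T.
Compute U^T U =
  [23, -4]
  [-4, 5],
and U^T v = (24, -9).
Solve U^T U · c = U^T v for the coefficients: c = (28/33, -37/33). The projection is proj_W(v) = U c.
Check: (v - proj_W(v)) · u_1 = 0  (should be 0).
Check: (v - proj_W(v)) · u_2 = 0  (should be 0).
Result: proj_W(v) = (-34/11, 28/11, -31/11, 28/11).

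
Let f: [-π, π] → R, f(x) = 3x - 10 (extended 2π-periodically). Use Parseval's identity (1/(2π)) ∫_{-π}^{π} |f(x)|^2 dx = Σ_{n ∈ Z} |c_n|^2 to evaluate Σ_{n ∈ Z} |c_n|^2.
Σ |c_n|^2 = 3π^2 + 100

Expand and integrate term by term over [-π, π]:
  ∫ (3x)^2 dx = 9·(2π^3/3); ∫ 2·3·(-10)·x dx = 0 (odd integrand); ∫ (-10)^2 dx = 100·2π.
So (1/(2π)) ∫_{-π}^{π} (3x - 10)^2 dx = 9π^2/3 + 100 = 3π^2 + 100.
Parseval ⇒ Σ |c_n|^2 = 3π^2 + 100.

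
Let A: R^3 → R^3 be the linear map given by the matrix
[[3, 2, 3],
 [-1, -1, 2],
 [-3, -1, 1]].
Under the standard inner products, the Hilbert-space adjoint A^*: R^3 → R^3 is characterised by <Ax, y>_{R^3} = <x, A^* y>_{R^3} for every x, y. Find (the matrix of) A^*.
A^* = A^T =
[[3, -1, -3],
 [2, -1, -1],
 [3, 2, 1]]

For real matrices with standard dot products, the defining identity <Ax, y> = <x, A^* y> gives (Ax)^T y = x^T (A^*) y, i.e. x^T A^T y = x^T (A^*) y. Since this holds for all x, y, we must have A^* = A^T. Therefore
A^* =
[[3, -1, -3],
 [2, -1, -1],
 [3, 2, 1]].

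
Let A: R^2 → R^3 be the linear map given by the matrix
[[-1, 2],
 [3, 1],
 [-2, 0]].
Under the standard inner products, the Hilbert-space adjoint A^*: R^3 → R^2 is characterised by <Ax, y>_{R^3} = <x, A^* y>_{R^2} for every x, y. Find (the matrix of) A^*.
A^* = A^T =
[[-1, 3, -2],
 [2, 1, 0]]

For real matrices with standard dot products, the defining identity <Ax, y> = <x, A^* y> gives (Ax)^T y = x^T (A^*) y, i.e. x^T A^T y = x^T (A^*) y. Since this holds for all x, y, we must have A^* = A^T. Therefore
A^* =
[[-1, 3, -2],
 [2, 1, 0]].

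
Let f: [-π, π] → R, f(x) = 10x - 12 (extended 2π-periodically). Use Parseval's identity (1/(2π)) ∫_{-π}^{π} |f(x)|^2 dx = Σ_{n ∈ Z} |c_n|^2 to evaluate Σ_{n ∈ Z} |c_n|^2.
Σ |c_n|^2 = 100π^2/3 + 144

Expand and integrate term by term over [-π, π]:
  ∫ (10x)^2 dx = 100·(2π^3/3); ∫ 2·10·(-12)·x dx = 0 (odd integrand); ∫ (-12)^2 dx = 144·2π.
So (1/(2π)) ∫_{-π}^{π} (10x - 12)^2 dx = 100π^2/3 + 144 = 100π^2/3 + 144.
Parseval ⇒ Σ |c_n|^2 = 100π^2/3 + 144.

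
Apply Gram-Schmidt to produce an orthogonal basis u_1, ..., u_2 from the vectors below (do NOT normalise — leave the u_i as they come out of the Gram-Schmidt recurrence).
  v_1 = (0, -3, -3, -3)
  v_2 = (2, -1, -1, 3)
Orthogonal basis:
  u_1 = (0, -3, -3, -3)
  u_2 = (2, -4/3, -4/3, 8/3)

Apply the Gram-Schmidt recurrence
  u_1 = v_1
  u_i = v_i − Σ_{j<i} ((v_i · u_j) / (u_j · u_j)) · u_j.

Step by step this gives:
  u_1 = (0, -3, -3, -3)
  u_2 = (2, -4/3, -4/3, 8/3)

Orthogonality check:
  u_2 · u_1 = 0 (should be 0)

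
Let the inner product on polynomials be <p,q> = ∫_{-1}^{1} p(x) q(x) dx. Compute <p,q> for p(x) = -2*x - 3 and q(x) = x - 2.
<p,q> = 32/3

Expand the product: p(x)·q(x) = -2*x^2 + x + 6.
∫_{-1}^{1} of each monomial x^k gives [2/(k+1) if k even, 0 if k odd]. Integrating term-by-term (or equivalently evaluating the antiderivative F(x) = -2*x^3/3 + x^2/2 + 6*x at the endpoints):
  F(1) − F(−1) = 35/6 − (-29/6) = 32/3.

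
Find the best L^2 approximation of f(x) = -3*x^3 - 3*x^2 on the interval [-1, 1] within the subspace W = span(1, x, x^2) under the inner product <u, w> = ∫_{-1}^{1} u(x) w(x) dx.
g(x) = -3*x^2 - 9*x/5

The best approximation g ∈ W is the orthogonal projection of f onto W. Writing g = a_0 + a_1 x + a_2 x^2, the coefficients solve the normal equations G · a = b where
  G_{ij} = <φ_i, φ_j> and b_i = <f, φ_i>, with φ_0 = 1, φ_1 = x, φ_2 = x^2.
G =
  [2, 0, 2/3]
  [0, 2/3, 0]
  [2/3, 0, 2/5],
b = (-2, -6/5, -6/5).
Solving gives a_0 = 0, a_1 = -9/5, a_2 = -3, so
  g(x) = -3*x^2 - 9*x/5.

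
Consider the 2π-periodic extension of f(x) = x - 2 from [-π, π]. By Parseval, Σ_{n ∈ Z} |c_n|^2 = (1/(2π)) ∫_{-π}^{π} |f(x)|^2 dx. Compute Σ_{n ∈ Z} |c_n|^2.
Σ |c_n|^2 = π^2/3 + 4

Expand and integrate term by term over [-π, π]:
  ∫ (x)^2 dx = 1·(2π^3/3); ∫ 2·1·(-2)·x dx = 0 (odd integrand); ∫ (-2)^2 dx = 4·2π.
So (1/(2π)) ∫_{-π}^{π} (x - 2)^2 dx = 1π^2/3 + 4 = π^2/3 + 4.
Parseval ⇒ Σ |c_n|^2 = π^2/3 + 4.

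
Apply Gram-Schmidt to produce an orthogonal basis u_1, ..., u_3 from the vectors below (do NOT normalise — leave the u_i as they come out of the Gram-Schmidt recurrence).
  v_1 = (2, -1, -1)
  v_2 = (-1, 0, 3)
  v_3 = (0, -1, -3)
Orthogonal basis:
  u_1 = (2, -1, -1)
  u_2 = (2/3, -5/6, 13/6)
  u_3 = (-24/35, -8/7, -8/35)

Apply the Gram-Schmidt recurrence
  u_1 = v_1
  u_i = v_i − Σ_{j<i} ((v_i · u_j) / (u_j · u_j)) · u_j.

Step by step this gives:
  u_1 = (2, -1, -1)
  u_2 = (2/3, -5/6, 13/6)
  u_3 = (-24/35, -8/7, -8/35)

Orthogonality check:
  u_2 · u_1 = 0 (should be 0)
  u_3 · u_1 = 0 (should be 0)
  u_3 · u_2 = 0 (should be 0)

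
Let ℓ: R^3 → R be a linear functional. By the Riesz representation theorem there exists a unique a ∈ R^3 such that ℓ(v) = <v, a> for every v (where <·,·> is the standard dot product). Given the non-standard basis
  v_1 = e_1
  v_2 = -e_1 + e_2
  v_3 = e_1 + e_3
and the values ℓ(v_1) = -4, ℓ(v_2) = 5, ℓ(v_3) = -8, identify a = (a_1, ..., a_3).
a = (-4, 1, -4)

Write a = (a_1, ..., a_3) in the standard basis. For each basis vector v_i, ℓ(v_i) = <v_i, a> is a linear equation in the a_j's. Collect the n equations into a matrix system V a = ℓ, where row i of V is v_i (expressed in the standard basis). Since V is invertible (lower-triangular with 1s on the diagonal, up to permutation), solve by back-substitution:
  V =
[[1, 0, 0],
 [-1, 1, 0],
 [1, 0, 1]]
  V a = (-4, 5, -8)
Solving gives a = (-4, 1, -4).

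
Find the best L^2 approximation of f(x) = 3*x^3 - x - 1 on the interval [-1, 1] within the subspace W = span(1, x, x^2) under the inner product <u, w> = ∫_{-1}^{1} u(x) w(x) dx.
g(x) = 4*x/5 - 1

The best approximation g ∈ W is the orthogonal projection of f onto W. Writing g = a_0 + a_1 x + a_2 x^2, the coefficients solve the normal equations G · a = b where
  G_{ij} = <φ_i, φ_j> and b_i = <f, φ_i>, with φ_0 = 1, φ_1 = x, φ_2 = x^2.
G =
  [2, 0, 2/3]
  [0, 2/3, 0]
  [2/3, 0, 2/5],
b = (-2, 8/15, -2/3).
Solving gives a_0 = -1, a_1 = 4/5, a_2 = 0, so
  g(x) = 4*x/5 - 1.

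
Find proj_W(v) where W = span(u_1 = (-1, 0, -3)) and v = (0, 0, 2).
proj_W(v) = (3/5, 0, 9/5)

Set up U = [u_1 | ... | u_1] ∈ R^(3×1). The projector onto W = col(U) is P = U (U^T U)^(-1) U^T.
Compute U^T U =
  [10],
and U^T v = (-6).
Solve U^T U · c = U^T v for the coefficients: c = (-3/5). The projection is proj_W(v) = U c.
Check: (v - proj_W(v)) · u_1 = 0  (should be 0).
Result: proj_W(v) = (3/5, 0, 9/5).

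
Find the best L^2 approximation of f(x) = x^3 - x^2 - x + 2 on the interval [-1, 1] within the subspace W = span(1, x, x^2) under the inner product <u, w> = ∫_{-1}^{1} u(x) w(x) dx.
g(x) = -x^2 - 2*x/5 + 2

The best approximation g ∈ W is the orthogonal projection of f onto W. Writing g = a_0 + a_1 x + a_2 x^2, the coefficients solve the normal equations G · a = b where
  G_{ij} = <φ_i, φ_j> and b_i = <f, φ_i>, with φ_0 = 1, φ_1 = x, φ_2 = x^2.
G =
  [2, 0, 2/3]
  [0, 2/3, 0]
  [2/3, 0, 2/5],
b = (10/3, -4/15, 14/15).
Solving gives a_0 = 2, a_1 = -2/5, a_2 = -1, so
  g(x) = -x^2 - 2*x/5 + 2.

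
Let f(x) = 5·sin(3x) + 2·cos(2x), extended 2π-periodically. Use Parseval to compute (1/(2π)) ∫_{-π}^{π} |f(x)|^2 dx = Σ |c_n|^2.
Σ |c_n|^2 = 29/2

Expand |f|^2 and use orthogonality of {sin(nx), cos(mx)} on [-π, π]:
  ∫_{-π}^{π} sin(nx)^2 dx = π, ∫ cos(mx)^2 dx = π, and cross terms integrate to 0.
So ∫_{-π}^{π} f(x)^2 dx = 5^2 · π + 2^2 · π = (25 + 4)π.
Divide by 2π: (25 + 4)/2 = 29/2.
By Parseval, this equals Σ |c_n|^2.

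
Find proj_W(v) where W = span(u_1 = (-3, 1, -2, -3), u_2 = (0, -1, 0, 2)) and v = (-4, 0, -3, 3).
proj_W(v) = (-87/22, -19/11, -29/11, 47/22)

Set up U = [u_1 | ... | u_2] ∈ R^(4×2). The projector onto W = col(U) is P = U (U^T U)^(-1) U^T.
Compute U^T U =
  [23, -7]
  [-7, 5],
and U^T v = (9, 6).
Solve U^T U · c = U^T v for the coefficients: c = (29/22, 67/22). The projection is proj_W(v) = U c.
Check: (v - proj_W(v)) · u_1 = 0  (should be 0).
Check: (v - proj_W(v)) · u_2 = 0  (should be 0).
Result: proj_W(v) = (-87/22, -19/11, -29/11, 47/22).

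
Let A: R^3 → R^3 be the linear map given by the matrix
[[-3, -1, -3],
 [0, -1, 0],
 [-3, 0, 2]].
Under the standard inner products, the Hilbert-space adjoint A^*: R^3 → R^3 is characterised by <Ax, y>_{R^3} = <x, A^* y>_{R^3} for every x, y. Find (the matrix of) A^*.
A^* = A^T =
[[-3, 0, -3],
 [-1, -1, 0],
 [-3, 0, 2]]

For real matrices with standard dot products, the defining identity <Ax, y> = <x, A^* y> gives (Ax)^T y = x^T (A^*) y, i.e. x^T A^T y = x^T (A^*) y. Since this holds for all x, y, we must have A^* = A^T. Therefore
A^* =
[[-3, 0, -3],
 [-1, -1, 0],
 [-3, 0, 2]].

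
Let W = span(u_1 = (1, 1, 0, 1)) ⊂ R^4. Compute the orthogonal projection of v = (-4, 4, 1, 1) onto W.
proj_W(v) = (1/3, 1/3, 0, 1/3)

Set up U = [u_1 | ... | u_1] ∈ R^(4×1). The projector onto W = col(U) is P = U (U^T U)^(-1) U^T.
Compute U^T U =
  [3],
and U^T v = (1).
Solve U^T U · c = U^T v for the coefficients: c = (1/3). The projection is proj_W(v) = U c.
Check: (v - proj_W(v)) · u_1 = 0  (should be 0).
Result: proj_W(v) = (1/3, 1/3, 0, 1/3).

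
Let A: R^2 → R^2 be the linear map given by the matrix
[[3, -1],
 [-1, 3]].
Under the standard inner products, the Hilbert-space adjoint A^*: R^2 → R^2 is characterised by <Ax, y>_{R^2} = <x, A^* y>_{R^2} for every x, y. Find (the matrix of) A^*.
A^* = A^T =
[[3, -1],
 [-1, 3]]

For real matrices with standard dot products, the defining identity <Ax, y> = <x, A^* y> gives (Ax)^T y = x^T (A^*) y, i.e. x^T A^T y = x^T (A^*) y. Since this holds for all x, y, we must have A^* = A^T. Therefore
A^* =
[[3, -1],
 [-1, 3]].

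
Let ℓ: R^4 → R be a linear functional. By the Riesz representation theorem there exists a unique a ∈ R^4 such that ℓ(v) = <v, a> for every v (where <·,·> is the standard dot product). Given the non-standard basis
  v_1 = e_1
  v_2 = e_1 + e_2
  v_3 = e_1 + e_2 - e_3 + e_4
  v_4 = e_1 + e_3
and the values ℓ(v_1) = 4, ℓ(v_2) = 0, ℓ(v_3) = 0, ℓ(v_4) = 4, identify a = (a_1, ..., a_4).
a = (4, -4, 0, 0)

Write a = (a_1, ..., a_4) in the standard basis. For each basis vector v_i, ℓ(v_i) = <v_i, a> is a linear equation in the a_j's. Collect the n equations into a matrix system V a = ℓ, where row i of V is v_i (expressed in the standard basis). Since V is invertible (lower-triangular with 1s on the diagonal, up to permutation), solve by back-substitution:
  V =
[[1, 0, 0, 0],
 [1, 1, 0, 0],
 [1, 1, -1, 1],
 [1, 0, 1, 0]]
  V a = (4, 0, 0, 4)
Solving gives a = (4, -4, 0, 0).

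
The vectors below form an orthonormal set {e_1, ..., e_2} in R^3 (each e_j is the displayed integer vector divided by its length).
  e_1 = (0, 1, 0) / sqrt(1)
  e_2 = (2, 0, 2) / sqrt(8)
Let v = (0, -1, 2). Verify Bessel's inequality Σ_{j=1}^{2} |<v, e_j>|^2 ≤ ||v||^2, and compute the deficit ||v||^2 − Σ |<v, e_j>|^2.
Σ |<v, e_j>|^2 = 3; ||v||^2 = 5; deficit = 2

Write each e_j = u_j / sqrt(<u_j, u_j>) where u_j is the displayed integer vector. Then <v, e_j> = <v, u_j> / sqrt(<u_j, u_j>), so |<v, e_j>|^2 = <v, u_j>^2 / <u_j, u_j>.
Coefficients: <v, e_1> = -1/sqrt(1), <v, e_2> = 4/sqrt(8).
Square and sum: Σ |<v, e_j>|^2 = 3.
Compute ||v||^2 = v·v = 5.
Deficit = 5 − 3 = 2 ≥ 0, confirming Bessel's inequality. (The deficit equals ||v − Σ <v,e_j> e_j||^2, the squared distance from v to span{e_j}.)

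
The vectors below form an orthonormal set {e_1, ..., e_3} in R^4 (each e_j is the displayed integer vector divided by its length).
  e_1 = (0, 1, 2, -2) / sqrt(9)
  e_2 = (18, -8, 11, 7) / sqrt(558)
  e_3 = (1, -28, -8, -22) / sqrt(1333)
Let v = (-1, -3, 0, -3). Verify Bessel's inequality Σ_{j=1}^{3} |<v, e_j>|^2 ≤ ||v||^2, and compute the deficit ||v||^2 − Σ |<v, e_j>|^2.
Σ |<v, e_j>|^2 = 1553/86; ||v||^2 = 19; deficit = 81/86

Write each e_j = u_j / sqrt(<u_j, u_j>) where u_j is the displayed integer vector. Then <v, e_j> = <v, u_j> / sqrt(<u_j, u_j>), so |<v, e_j>|^2 = <v, u_j>^2 / <u_j, u_j>.
Coefficients: <v, e_1> = 3/sqrt(9), <v, e_2> = -15/sqrt(558), <v, e_3> = 149/sqrt(1333).
Square and sum: Σ |<v, e_j>|^2 = 1553/86.
Compute ||v||^2 = v·v = 19.
Deficit = 19 − 1553/86 = 81/86 ≥ 0, confirming Bessel's inequality. (The deficit equals ||v − Σ <v,e_j> e_j||^2, the squared distance from v to span{e_j}.)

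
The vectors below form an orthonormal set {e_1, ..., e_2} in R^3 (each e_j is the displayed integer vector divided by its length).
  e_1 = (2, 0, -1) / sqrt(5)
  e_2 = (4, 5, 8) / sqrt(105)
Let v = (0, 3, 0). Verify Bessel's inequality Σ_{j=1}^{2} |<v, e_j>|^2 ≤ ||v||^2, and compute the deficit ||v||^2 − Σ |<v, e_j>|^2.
Σ |<v, e_j>|^2 = 15/7; ||v||^2 = 9; deficit = 48/7

Write each e_j = u_j / sqrt(<u_j, u_j>) where u_j is the displayed integer vector. Then <v, e_j> = <v, u_j> / sqrt(<u_j, u_j>), so |<v, e_j>|^2 = <v, u_j>^2 / <u_j, u_j>.
Coefficients: <v, e_1> = 0/sqrt(5), <v, e_2> = 15/sqrt(105).
Square and sum: Σ |<v, e_j>|^2 = 15/7.
Compute ||v||^2 = v·v = 9.
Deficit = 9 − 15/7 = 48/7 ≥ 0, confirming Bessel's inequality. (The deficit equals ||v − Σ <v,e_j> e_j||^2, the squared distance from v to span{e_j}.)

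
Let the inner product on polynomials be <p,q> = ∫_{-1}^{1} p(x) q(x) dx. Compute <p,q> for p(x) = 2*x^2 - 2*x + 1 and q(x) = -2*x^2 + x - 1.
<p,q> = -38/5

Expand the product: p(x)·q(x) = -4*x^4 + 6*x^3 - 6*x^2 + 3*x - 1.
∫_{-1}^{1} of each monomial x^k gives [2/(k+1) if k even, 0 if k odd]. Integrating term-by-term (or equivalently evaluating the antiderivative F(x) = -4*x^5/5 + 3*x^4/2 - 2*x^3 + 3*x^2/2 - x at the endpoints):
  F(1) − F(−1) = -4/5 − (34/5) = -38/5.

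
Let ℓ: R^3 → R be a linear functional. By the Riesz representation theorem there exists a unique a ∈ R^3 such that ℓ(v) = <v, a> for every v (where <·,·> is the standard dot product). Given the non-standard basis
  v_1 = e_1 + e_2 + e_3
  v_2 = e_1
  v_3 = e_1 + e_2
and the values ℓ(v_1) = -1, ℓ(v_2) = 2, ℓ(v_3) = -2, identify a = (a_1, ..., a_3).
a = (2, -4, 1)

Write a = (a_1, ..., a_3) in the standard basis. For each basis vector v_i, ℓ(v_i) = <v_i, a> is a linear equation in the a_j's. Collect the n equations into a matrix system V a = ℓ, where row i of V is v_i (expressed in the standard basis). Since V is invertible (lower-triangular with 1s on the diagonal, up to permutation), solve by back-substitution:
  V =
[[1, 1, 1],
 [1, 0, 0],
 [1, 1, 0]]
  V a = (-1, 2, -2)
Solving gives a = (2, -4, 1).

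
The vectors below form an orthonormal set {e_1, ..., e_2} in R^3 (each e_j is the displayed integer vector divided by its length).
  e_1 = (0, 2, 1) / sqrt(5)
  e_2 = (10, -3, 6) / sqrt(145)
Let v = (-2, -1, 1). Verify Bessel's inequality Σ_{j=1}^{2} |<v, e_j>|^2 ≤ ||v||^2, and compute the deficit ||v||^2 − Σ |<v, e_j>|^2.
Σ |<v, e_j>|^2 = 30/29; ||v||^2 = 6; deficit = 144/29

Write each e_j = u_j / sqrt(<u_j, u_j>) where u_j is the displayed integer vector. Then <v, e_j> = <v, u_j> / sqrt(<u_j, u_j>), so |<v, e_j>|^2 = <v, u_j>^2 / <u_j, u_j>.
Coefficients: <v, e_1> = -1/sqrt(5), <v, e_2> = -11/sqrt(145).
Square and sum: Σ |<v, e_j>|^2 = 30/29.
Compute ||v||^2 = v·v = 6.
Deficit = 6 − 30/29 = 144/29 ≥ 0, confirming Bessel's inequality. (The deficit equals ||v − Σ <v,e_j> e_j||^2, the squared distance from v to span{e_j}.)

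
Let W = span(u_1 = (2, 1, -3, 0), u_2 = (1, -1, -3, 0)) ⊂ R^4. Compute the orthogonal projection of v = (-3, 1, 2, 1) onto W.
proj_W(v) = (-4/3, 1/6, 17/6, 0)

Set up U = [u_1 | ... | u_2] ∈ R^(4×2). The projector onto W = col(U) is P = U (U^T U)^(-1) U^T.
Compute U^T U =
  [14, 10]
  [10, 11],
and U^T v = (-11, -10).
Solve U^T U · c = U^T v for the coefficients: c = (-7/18, -5/9). The projection is proj_W(v) = U c.
Check: (v - proj_W(v)) · u_1 = 0  (should be 0).
Check: (v - proj_W(v)) · u_2 = 0  (should be 0).
Result: proj_W(v) = (-4/3, 1/6, 17/6, 0).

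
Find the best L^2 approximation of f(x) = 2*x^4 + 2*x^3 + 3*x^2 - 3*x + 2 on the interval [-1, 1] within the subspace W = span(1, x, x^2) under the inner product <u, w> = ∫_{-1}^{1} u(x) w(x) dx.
g(x) = 33*x^2/7 - 9*x/5 + 64/35

The best approximation g ∈ W is the orthogonal projection of f onto W. Writing g = a_0 + a_1 x + a_2 x^2, the coefficients solve the normal equations G · a = b where
  G_{ij} = <φ_i, φ_j> and b_i = <f, φ_i>, with φ_0 = 1, φ_1 = x, φ_2 = x^2.
G =
  [2, 0, 2/3]
  [0, 2/3, 0]
  [2/3, 0, 2/5],
b = (34/5, -6/5, 326/105).
Solving gives a_0 = 64/35, a_1 = -9/5, a_2 = 33/7, so
  g(x) = 33*x^2/7 - 9*x/5 + 64/35.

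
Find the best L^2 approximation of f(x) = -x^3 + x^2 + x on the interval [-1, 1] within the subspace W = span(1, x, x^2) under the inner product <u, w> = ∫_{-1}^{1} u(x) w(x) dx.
g(x) = x^2 + 2*x/5

The best approximation g ∈ W is the orthogonal projection of f onto W. Writing g = a_0 + a_1 x + a_2 x^2, the coefficients solve the normal equations G · a = b where
  G_{ij} = <φ_i, φ_j> and b_i = <f, φ_i>, with φ_0 = 1, φ_1 = x, φ_2 = x^2.
G =
  [2, 0, 2/3]
  [0, 2/3, 0]
  [2/3, 0, 2/5],
b = (2/3, 4/15, 2/5).
Solving gives a_0 = 0, a_1 = 2/5, a_2 = 1, so
  g(x) = x^2 + 2*x/5.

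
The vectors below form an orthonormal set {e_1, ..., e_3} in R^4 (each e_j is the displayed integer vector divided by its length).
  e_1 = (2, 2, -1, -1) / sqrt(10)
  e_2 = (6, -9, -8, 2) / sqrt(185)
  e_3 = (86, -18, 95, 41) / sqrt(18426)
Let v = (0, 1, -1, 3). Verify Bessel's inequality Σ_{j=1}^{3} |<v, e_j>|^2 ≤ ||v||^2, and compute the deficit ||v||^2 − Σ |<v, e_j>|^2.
Σ |<v, e_j>|^2 = 35/249; ||v||^2 = 11; deficit = 2704/249

Write each e_j = u_j / sqrt(<u_j, u_j>) where u_j is the displayed integer vector. Then <v, e_j> = <v, u_j> / sqrt(<u_j, u_j>), so |<v, e_j>|^2 = <v, u_j>^2 / <u_j, u_j>.
Coefficients: <v, e_1> = 0/sqrt(10), <v, e_2> = 5/sqrt(185), <v, e_3> = 10/sqrt(18426).
Square and sum: Σ |<v, e_j>|^2 = 35/249.
Compute ||v||^2 = v·v = 11.
Deficit = 11 − 35/249 = 2704/249 ≥ 0, confirming Bessel's inequality. (The deficit equals ||v − Σ <v,e_j> e_j||^2, the squared distance from v to span{e_j}.)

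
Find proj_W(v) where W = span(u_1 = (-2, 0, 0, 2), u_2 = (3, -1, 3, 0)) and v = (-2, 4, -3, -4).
proj_W(v) = (-37/29, 44/29, -132/29, -95/29)

Set up U = [u_1 | ... | u_2] ∈ R^(4×2). The projector onto W = col(U) is P = U (U^T U)^(-1) U^T.
Compute U^T U =
  [8, -6]
  [-6, 19],
and U^T v = (-4, -19).
Solve U^T U · c = U^T v for the coefficients: c = (-95/58, -44/29). The projection is proj_W(v) = U c.
Check: (v - proj_W(v)) · u_1 = 0  (should be 0).
Check: (v - proj_W(v)) · u_2 = 0  (should be 0).
Result: proj_W(v) = (-37/29, 44/29, -132/29, -95/29).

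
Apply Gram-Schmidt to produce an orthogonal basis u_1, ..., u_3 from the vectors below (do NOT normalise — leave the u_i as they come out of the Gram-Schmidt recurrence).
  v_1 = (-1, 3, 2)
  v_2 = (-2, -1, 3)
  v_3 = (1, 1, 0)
Orthogonal basis:
  u_1 = (-1, 3, 2)
  u_2 = (-23/14, -29/14, 16/7)
  u_3 = (110/171, -10/171, 70/171)

Apply the Gram-Schmidt recurrence
  u_1 = v_1
  u_i = v_i − Σ_{j<i} ((v_i · u_j) / (u_j · u_j)) · u_j.

Step by step this gives:
  u_1 = (-1, 3, 2)
  u_2 = (-23/14, -29/14, 16/7)
  u_3 = (110/171, -10/171, 70/171)

Orthogonality check:
  u_2 · u_1 = 0 (should be 0)
  u_3 · u_1 = 0 (should be 0)
  u_3 · u_2 = 0 (should be 0)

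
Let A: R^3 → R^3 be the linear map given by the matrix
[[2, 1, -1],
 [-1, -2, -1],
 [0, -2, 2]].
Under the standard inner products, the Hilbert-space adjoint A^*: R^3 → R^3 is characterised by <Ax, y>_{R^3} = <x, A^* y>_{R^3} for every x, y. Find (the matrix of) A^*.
A^* = A^T =
[[2, -1, 0],
 [1, -2, -2],
 [-1, -1, 2]]

For real matrices with standard dot products, the defining identity <Ax, y> = <x, A^* y> gives (Ax)^T y = x^T (A^*) y, i.e. x^T A^T y = x^T (A^*) y. Since this holds for all x, y, we must have A^* = A^T. Therefore
A^* =
[[2, -1, 0],
 [1, -2, -2],
 [-1, -1, 2]].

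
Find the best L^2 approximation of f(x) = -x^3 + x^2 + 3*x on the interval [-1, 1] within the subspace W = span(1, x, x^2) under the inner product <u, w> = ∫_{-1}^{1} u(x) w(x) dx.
g(x) = x^2 + 12*x/5

The best approximation g ∈ W is the orthogonal projection of f onto W. Writing g = a_0 + a_1 x + a_2 x^2, the coefficients solve the normal equations G · a = b where
  G_{ij} = <φ_i, φ_j> and b_i = <f, φ_i>, with φ_0 = 1, φ_1 = x, φ_2 = x^2.
G =
  [2, 0, 2/3]
  [0, 2/3, 0]
  [2/3, 0, 2/5],
b = (2/3, 8/5, 2/5).
Solving gives a_0 = 0, a_1 = 12/5, a_2 = 1, so
  g(x) = x^2 + 12*x/5.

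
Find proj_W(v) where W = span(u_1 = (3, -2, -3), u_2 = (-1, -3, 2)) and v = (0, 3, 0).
proj_W(v) = (-9/23, 870/299, -99/299)

Set up U = [u_1 | ... | u_2] ∈ R^(3×2). The projector onto W = col(U) is P = U (U^T U)^(-1) U^T.
Compute U^T U =
  [22, -3]
  [-3, 14],
and U^T v = (-6, -9).
Solve U^T U · c = U^T v for the coefficients: c = (-111/299, -216/299). The projection is proj_W(v) = U c.
Check: (v - proj_W(v)) · u_1 = 0  (should be 0).
Check: (v - proj_W(v)) · u_2 = 0  (should be 0).
Result: proj_W(v) = (-9/23, 870/299, -99/299).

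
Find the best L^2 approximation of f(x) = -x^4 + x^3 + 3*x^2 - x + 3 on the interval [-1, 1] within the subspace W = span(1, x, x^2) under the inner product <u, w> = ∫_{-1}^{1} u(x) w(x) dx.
g(x) = 15*x^2/7 - 2*x/5 + 108/35

The best approximation g ∈ W is the orthogonal projection of f onto W. Writing g = a_0 + a_1 x + a_2 x^2, the coefficients solve the normal equations G · a = b where
  G_{ij} = <φ_i, φ_j> and b_i = <f, φ_i>, with φ_0 = 1, φ_1 = x, φ_2 = x^2.
G =
  [2, 0, 2/3]
  [0, 2/3, 0]
  [2/3, 0, 2/5],
b = (38/5, -4/15, 102/35).
Solving gives a_0 = 108/35, a_1 = -2/5, a_2 = 15/7, so
  g(x) = 15*x^2/7 - 2*x/5 + 108/35.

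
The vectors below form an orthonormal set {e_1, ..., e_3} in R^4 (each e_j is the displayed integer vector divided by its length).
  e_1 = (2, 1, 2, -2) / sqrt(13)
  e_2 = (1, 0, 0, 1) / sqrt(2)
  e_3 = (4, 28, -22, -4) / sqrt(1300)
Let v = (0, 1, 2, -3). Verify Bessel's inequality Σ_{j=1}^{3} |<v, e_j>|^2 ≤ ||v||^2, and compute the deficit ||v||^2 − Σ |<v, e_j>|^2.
Σ |<v, e_j>|^2 = 691/50; ||v||^2 = 14; deficit = 9/50

Write each e_j = u_j / sqrt(<u_j, u_j>) where u_j is the displayed integer vector. Then <v, e_j> = <v, u_j> / sqrt(<u_j, u_j>), so |<v, e_j>|^2 = <v, u_j>^2 / <u_j, u_j>.
Coefficients: <v, e_1> = 11/sqrt(13), <v, e_2> = -3/sqrt(2), <v, e_3> = -4/sqrt(1300).
Square and sum: Σ |<v, e_j>|^2 = 691/50.
Compute ||v||^2 = v·v = 14.
Deficit = 14 − 691/50 = 9/50 ≥ 0, confirming Bessel's inequality. (The deficit equals ||v − Σ <v,e_j> e_j||^2, the squared distance from v to span{e_j}.)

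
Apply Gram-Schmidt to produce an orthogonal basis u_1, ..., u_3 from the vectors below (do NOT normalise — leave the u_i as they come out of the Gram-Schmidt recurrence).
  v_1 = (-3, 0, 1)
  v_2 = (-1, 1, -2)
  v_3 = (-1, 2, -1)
Orthogonal basis:
  u_1 = (-3, 0, 1)
  u_2 = (-7/10, 1, -21/10)
  u_3 = (10/59, 70/59, 30/59)

Apply the Gram-Schmidt recurrence
  u_1 = v_1
  u_i = v_i − Σ_{j<i} ((v_i · u_j) / (u_j · u_j)) · u_j.

Step by step this gives:
  u_1 = (-3, 0, 1)
  u_2 = (-7/10, 1, -21/10)
  u_3 = (10/59, 70/59, 30/59)

Orthogonality check:
  u_2 · u_1 = 0 (should be 0)
  u_3 · u_1 = 0 (should be 0)
  u_3 · u_2 = 0 (should be 0)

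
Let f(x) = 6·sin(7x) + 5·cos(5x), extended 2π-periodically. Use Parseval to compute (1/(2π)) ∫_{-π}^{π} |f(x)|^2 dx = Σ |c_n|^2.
Σ |c_n|^2 = 61/2

Expand |f|^2 and use orthogonality of {sin(nx), cos(mx)} on [-π, π]:
  ∫_{-π}^{π} sin(nx)^2 dx = π, ∫ cos(mx)^2 dx = π, and cross terms integrate to 0.
So ∫_{-π}^{π} f(x)^2 dx = 6^2 · π + 5^2 · π = (36 + 25)π.
Divide by 2π: (36 + 25)/2 = 61/2.
By Parseval, this equals Σ |c_n|^2.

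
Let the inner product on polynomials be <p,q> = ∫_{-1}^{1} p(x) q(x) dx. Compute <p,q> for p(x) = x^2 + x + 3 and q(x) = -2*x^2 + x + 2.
<p,q> = 46/5

Expand the product: p(x)·q(x) = -2*x^4 - x^3 - 3*x^2 + 5*x + 6.
∫_{-1}^{1} of each monomial x^k gives [2/(k+1) if k even, 0 if k odd]. Integrating term-by-term (or equivalently evaluating the antiderivative F(x) = -2*x^5/5 - x^4/4 - x^3 + 5*x^2/2 + 6*x at the endpoints):
  F(1) − F(−1) = 137/20 − (-47/20) = 46/5.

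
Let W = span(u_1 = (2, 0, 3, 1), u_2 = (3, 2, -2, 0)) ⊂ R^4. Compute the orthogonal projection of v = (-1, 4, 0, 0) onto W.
proj_W(v) = (71/119, 10/17, -121/119, -1/7)

Set up U = [u_1 | ... | u_2] ∈ R^(4×2). The projector onto W = col(U) is P = U (U^T U)^(-1) U^T.
Compute U^T U =
  [14, 0]
  [0, 17],
and U^T v = (-2, 5).
Solve U^T U · c = U^T v for the coefficients: c = (-1/7, 5/17). The projection is proj_W(v) = U c.
Check: (v - proj_W(v)) · u_1 = 0  (should be 0).
Check: (v - proj_W(v)) · u_2 = 0  (should be 0).
Result: proj_W(v) = (71/119, 10/17, -121/119, -1/7).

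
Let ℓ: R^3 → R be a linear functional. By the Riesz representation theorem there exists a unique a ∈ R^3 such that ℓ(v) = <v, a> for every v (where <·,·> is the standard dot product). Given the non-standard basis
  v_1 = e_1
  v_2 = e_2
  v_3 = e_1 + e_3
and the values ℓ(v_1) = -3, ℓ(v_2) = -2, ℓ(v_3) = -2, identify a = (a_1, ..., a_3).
a = (-3, -2, 1)

Write a = (a_1, ..., a_3) in the standard basis. For each basis vector v_i, ℓ(v_i) = <v_i, a> is a linear equation in the a_j's. Collect the n equations into a matrix system V a = ℓ, where row i of V is v_i (expressed in the standard basis). Since V is invertible (lower-triangular with 1s on the diagonal, up to permutation), solve by back-substitution:
  V =
[[1, 0, 0],
 [0, 1, 0],
 [1, 0, 1]]
  V a = (-3, -2, -2)
Solving gives a = (-3, -2, 1).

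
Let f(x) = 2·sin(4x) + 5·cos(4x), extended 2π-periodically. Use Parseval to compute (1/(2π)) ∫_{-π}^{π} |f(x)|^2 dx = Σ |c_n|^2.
Σ |c_n|^2 = 29/2

Expand |f|^2 and use orthogonality of {sin(nx), cos(mx)} on [-π, π]:
  ∫_{-π}^{π} sin(nx)^2 dx = π, ∫ cos(mx)^2 dx = π, and cross terms integrate to 0.
So ∫_{-π}^{π} f(x)^2 dx = 2^2 · π + 5^2 · π = (4 + 25)π.
Divide by 2π: (4 + 25)/2 = 29/2.
By Parseval, this equals Σ |c_n|^2.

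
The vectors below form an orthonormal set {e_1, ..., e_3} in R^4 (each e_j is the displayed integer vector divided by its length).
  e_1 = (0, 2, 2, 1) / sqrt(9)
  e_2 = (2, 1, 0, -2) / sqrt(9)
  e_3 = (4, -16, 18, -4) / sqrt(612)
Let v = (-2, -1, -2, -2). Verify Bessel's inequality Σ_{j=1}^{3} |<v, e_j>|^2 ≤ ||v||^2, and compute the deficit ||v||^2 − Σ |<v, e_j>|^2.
Σ |<v, e_j>|^2 = 1205/153; ||v||^2 = 13; deficit = 784/153

Write each e_j = u_j / sqrt(<u_j, u_j>) where u_j is the displayed integer vector. Then <v, e_j> = <v, u_j> / sqrt(<u_j, u_j>), so |<v, e_j>|^2 = <v, u_j>^2 / <u_j, u_j>.
Coefficients: <v, e_1> = -8/sqrt(9), <v, e_2> = -1/sqrt(9), <v, e_3> = -20/sqrt(612).
Square and sum: Σ |<v, e_j>|^2 = 1205/153.
Compute ||v||^2 = v·v = 13.
Deficit = 13 − 1205/153 = 784/153 ≥ 0, confirming Bessel's inequality. (The deficit equals ||v − Σ <v,e_j> e_j||^2, the squared distance from v to span{e_j}.)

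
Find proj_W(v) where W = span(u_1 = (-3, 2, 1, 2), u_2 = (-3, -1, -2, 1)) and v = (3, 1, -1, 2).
proj_W(v) = (294/221, 44/221, 142/221, -116/221)

Set up U = [u_1 | ... | u_2] ∈ R^(4×2). The projector onto W = col(U) is P = U (U^T U)^(-1) U^T.
Compute U^T U =
  [18, 7]
  [7, 15],
and U^T v = (-4, -6).
Solve U^T U · c = U^T v for the coefficients: c = (-18/221, -80/221). The projection is proj_W(v) = U c.
Check: (v - proj_W(v)) · u_1 = 0  (should be 0).
Check: (v - proj_W(v)) · u_2 = 0  (should be 0).
Result: proj_W(v) = (294/221, 44/221, 142/221, -116/221).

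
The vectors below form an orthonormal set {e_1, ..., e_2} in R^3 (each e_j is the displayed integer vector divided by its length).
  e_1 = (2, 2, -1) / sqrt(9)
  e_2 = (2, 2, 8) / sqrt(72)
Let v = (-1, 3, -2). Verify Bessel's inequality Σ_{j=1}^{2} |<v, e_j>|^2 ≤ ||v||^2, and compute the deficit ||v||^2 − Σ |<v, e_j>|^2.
Σ |<v, e_j>|^2 = 6; ||v||^2 = 14; deficit = 8

Write each e_j = u_j / sqrt(<u_j, u_j>) where u_j is the displayed integer vector. Then <v, e_j> = <v, u_j> / sqrt(<u_j, u_j>), so |<v, e_j>|^2 = <v, u_j>^2 / <u_j, u_j>.
Coefficients: <v, e_1> = 6/sqrt(9), <v, e_2> = -12/sqrt(72).
Square and sum: Σ |<v, e_j>|^2 = 6.
Compute ||v||^2 = v·v = 14.
Deficit = 14 − 6 = 8 ≥ 0, confirming Bessel's inequality. (The deficit equals ||v − Σ <v,e_j> e_j||^2, the squared distance from v to span{e_j}.)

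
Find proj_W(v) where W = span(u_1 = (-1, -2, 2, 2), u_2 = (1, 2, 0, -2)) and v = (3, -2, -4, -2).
proj_W(v) = (1/3, 2/3, -4, -2/3)

Set up U = [u_1 | ... | u_2] ∈ R^(4×2). The projector onto W = col(U) is P = U (U^T U)^(-1) U^T.
Compute U^T U =
  [13, -9]
  [-9, 9],
and U^T v = (-11, 3).
Solve U^T U · c = U^T v for the coefficients: c = (-2, -5/3). The projection is proj_W(v) = U c.
Check: (v - proj_W(v)) · u_1 = 0  (should be 0).
Check: (v - proj_W(v)) · u_2 = 0  (should be 0).
Result: proj_W(v) = (1/3, 2/3, -4, -2/3).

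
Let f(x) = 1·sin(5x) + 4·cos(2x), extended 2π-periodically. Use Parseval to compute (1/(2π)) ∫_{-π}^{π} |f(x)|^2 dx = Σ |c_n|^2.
Σ |c_n|^2 = 17/2

Expand |f|^2 and use orthogonality of {sin(nx), cos(mx)} on [-π, π]:
  ∫_{-π}^{π} sin(nx)^2 dx = π, ∫ cos(mx)^2 dx = π, and cross terms integrate to 0.
So ∫_{-π}^{π} f(x)^2 dx = 1^2 · π + 4^2 · π = (1 + 16)π.
Divide by 2π: (1 + 16)/2 = 17/2.
By Parseval, this equals Σ |c_n|^2.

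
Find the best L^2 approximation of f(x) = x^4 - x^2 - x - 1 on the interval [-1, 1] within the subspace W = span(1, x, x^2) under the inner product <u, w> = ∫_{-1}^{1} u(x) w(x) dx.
g(x) = -x^2/7 - x - 38/35

The best approximation g ∈ W is the orthogonal projection of f onto W. Writing g = a_0 + a_1 x + a_2 x^2, the coefficients solve the normal equations G · a = b where
  G_{ij} = <φ_i, φ_j> and b_i = <f, φ_i>, with φ_0 = 1, φ_1 = x, φ_2 = x^2.
G =
  [2, 0, 2/3]
  [0, 2/3, 0]
  [2/3, 0, 2/5],
b = (-34/15, -2/3, -82/105).
Solving gives a_0 = -38/35, a_1 = -1, a_2 = -1/7, so
  g(x) = -x^2/7 - x - 38/35.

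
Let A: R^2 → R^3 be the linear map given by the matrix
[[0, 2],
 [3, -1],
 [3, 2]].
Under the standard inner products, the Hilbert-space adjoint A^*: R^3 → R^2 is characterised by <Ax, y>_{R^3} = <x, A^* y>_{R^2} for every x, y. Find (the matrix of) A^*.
A^* = A^T =
[[0, 3, 3],
 [2, -1, 2]]

For real matrices with standard dot products, the defining identity <Ax, y> = <x, A^* y> gives (Ax)^T y = x^T (A^*) y, i.e. x^T A^T y = x^T (A^*) y. Since this holds for all x, y, we must have A^* = A^T. Therefore
A^* =
[[0, 3, 3],
 [2, -1, 2]].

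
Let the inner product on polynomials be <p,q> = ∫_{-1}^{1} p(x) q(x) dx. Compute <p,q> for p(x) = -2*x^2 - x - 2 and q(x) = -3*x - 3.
<p,q> = 18

Expand the product: p(x)·q(x) = 6*x^3 + 9*x^2 + 9*x + 6.
∫_{-1}^{1} of each monomial x^k gives [2/(k+1) if k even, 0 if k odd]. Integrating term-by-term (or equivalently evaluating the antiderivative F(x) = 3*x^4/2 + 3*x^3 + 9*x^2/2 + 6*x at the endpoints):
  F(1) − F(−1) = 15 − (-3) = 18.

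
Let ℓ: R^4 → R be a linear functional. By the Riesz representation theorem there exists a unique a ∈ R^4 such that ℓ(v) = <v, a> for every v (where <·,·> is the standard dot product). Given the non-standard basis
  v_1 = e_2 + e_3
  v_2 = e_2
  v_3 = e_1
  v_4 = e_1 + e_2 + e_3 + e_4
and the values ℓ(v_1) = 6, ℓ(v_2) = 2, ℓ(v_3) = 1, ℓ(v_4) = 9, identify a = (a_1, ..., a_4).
a = (1, 2, 4, 2)

Write a = (a_1, ..., a_4) in the standard basis. For each basis vector v_i, ℓ(v_i) = <v_i, a> is a linear equation in the a_j's. Collect the n equations into a matrix system V a = ℓ, where row i of V is v_i (expressed in the standard basis). Since V is invertible (lower-triangular with 1s on the diagonal, up to permutation), solve by back-substitution:
  V =
[[0, 1, 1, 0],
 [0, 1, 0, 0],
 [1, 0, 0, 0],
 [1, 1, 1, 1]]
  V a = (6, 2, 1, 9)
Solving gives a = (1, 2, 4, 2).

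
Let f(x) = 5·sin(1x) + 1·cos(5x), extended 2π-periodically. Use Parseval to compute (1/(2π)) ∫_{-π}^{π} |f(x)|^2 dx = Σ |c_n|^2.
Σ |c_n|^2 = 13

Expand |f|^2 and use orthogonality of {sin(nx), cos(mx)} on [-π, π]:
  ∫_{-π}^{π} sin(nx)^2 dx = π, ∫ cos(mx)^2 dx = π, and cross terms integrate to 0.
So ∫_{-π}^{π} f(x)^2 dx = 5^2 · π + 1^2 · π = (25 + 1)π.
Divide by 2π: (25 + 1)/2 = 13.
By Parseval, this equals Σ |c_n|^2.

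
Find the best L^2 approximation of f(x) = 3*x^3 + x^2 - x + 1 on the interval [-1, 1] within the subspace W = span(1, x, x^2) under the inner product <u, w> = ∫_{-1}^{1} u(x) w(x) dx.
g(x) = x^2 + 4*x/5 + 1

The best approximation g ∈ W is the orthogonal projection of f onto W. Writing g = a_0 + a_1 x + a_2 x^2, the coefficients solve the normal equations G · a = b where
  G_{ij} = <φ_i, φ_j> and b_i = <f, φ_i>, with φ_0 = 1, φ_1 = x, φ_2 = x^2.
G =
  [2, 0, 2/3]
  [0, 2/3, 0]
  [2/3, 0, 2/5],
b = (8/3, 8/15, 16/15).
Solving gives a_0 = 1, a_1 = 4/5, a_2 = 1, so
  g(x) = x^2 + 4*x/5 + 1.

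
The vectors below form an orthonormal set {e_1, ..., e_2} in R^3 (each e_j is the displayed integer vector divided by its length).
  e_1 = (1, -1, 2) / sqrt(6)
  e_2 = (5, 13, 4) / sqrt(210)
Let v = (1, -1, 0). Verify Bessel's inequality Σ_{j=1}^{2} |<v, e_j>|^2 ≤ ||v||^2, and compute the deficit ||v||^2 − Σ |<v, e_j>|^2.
Σ |<v, e_j>|^2 = 34/35; ||v||^2 = 2; deficit = 36/35

Write each e_j = u_j / sqrt(<u_j, u_j>) where u_j is the displayed integer vector. Then <v, e_j> = <v, u_j> / sqrt(<u_j, u_j>), so |<v, e_j>|^2 = <v, u_j>^2 / <u_j, u_j>.
Coefficients: <v, e_1> = 2/sqrt(6), <v, e_2> = -8/sqrt(210).
Square and sum: Σ |<v, e_j>|^2 = 34/35.
Compute ||v||^2 = v·v = 2.
Deficit = 2 − 34/35 = 36/35 ≥ 0, confirming Bessel's inequality. (The deficit equals ||v − Σ <v,e_j> e_j||^2, the squared distance from v to span{e_j}.)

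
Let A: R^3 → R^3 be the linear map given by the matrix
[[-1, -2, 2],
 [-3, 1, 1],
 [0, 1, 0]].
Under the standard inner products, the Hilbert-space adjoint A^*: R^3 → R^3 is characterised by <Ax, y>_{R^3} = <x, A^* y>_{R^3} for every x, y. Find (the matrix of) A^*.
A^* = A^T =
[[-1, -3, 0],
 [-2, 1, 1],
 [2, 1, 0]]

For real matrices with standard dot products, the defining identity <Ax, y> = <x, A^* y> gives (Ax)^T y = x^T (A^*) y, i.e. x^T A^T y = x^T (A^*) y. Since this holds for all x, y, we must have A^* = A^T. Therefore
A^* =
[[-1, -3, 0],
 [-2, 1, 1],
 [2, 1, 0]].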